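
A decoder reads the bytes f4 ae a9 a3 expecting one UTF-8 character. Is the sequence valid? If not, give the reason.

invalid (encodes a value above U+10FFFF)

Leading byte 0xF4 = 11110100 → 4-byte form.
Payload = 0x12EA63, which exceeds U+10FFFF, the maximum Unicode code point. (Leading bytes F5–FF, or F4 followed by ≥ 0x90, are invalid.)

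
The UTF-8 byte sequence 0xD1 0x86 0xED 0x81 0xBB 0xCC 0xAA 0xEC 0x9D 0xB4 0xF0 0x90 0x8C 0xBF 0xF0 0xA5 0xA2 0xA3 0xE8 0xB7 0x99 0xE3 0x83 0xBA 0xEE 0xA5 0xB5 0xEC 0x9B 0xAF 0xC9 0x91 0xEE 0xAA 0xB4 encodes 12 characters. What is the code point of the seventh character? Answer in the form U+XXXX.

U+8DD9

Offset 0: leading byte 0xD1 = 11010001 → 2-byte char #1 = D1 86.
Offset 2: leading byte 0xED = 11101101 → 3-byte char #2 = ED 81 BB.
Offset 5: leading byte 0xCC = 11001100 → 2-byte char #3 = CC AA.
Offset 7: leading byte 0xEC = 11101100 → 3-byte char #4 = EC 9D B4.
Offset 10: leading byte 0xF0 = 11110000 → 4-byte char #5 = F0 90 8C BF.
Offset 14: leading byte 0xF0 = 11110000 → 4-byte char #6 = F0 A5 A2 A3.
Offset 18: leading byte 0xE8 = 11101000 → 3-byte char #7 = E8 B7 99.
Leading byte 0xE8 = 11101000 matches 1110xxxx → 3-byte sequence.
Byte 1: 0xE8 = 11101000, payload 1000 (4 bits).
Byte 2: 0xB7 = 10110111 (10xxxxxx ✓), payload 110111.
Byte 3: 0x99 = 10011001 (10xxxxxx ✓), payload 011001.
Concatenate: 1000110111011001 = 0x8DD9 (16 bits → U+8DD9).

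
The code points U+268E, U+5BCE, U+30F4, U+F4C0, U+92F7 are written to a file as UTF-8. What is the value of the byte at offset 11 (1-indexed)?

1-indexed offset 11 is 0-indexed offset 10.
U+268E → 3-byte form E2 9A 8E at offsets 0–2.
U+5BCE → 3-byte form E5 AF 8E at offsets 3–5.
U+30F4 → 3-byte form E3 83 B4 at offsets 6–8.
U+F4C0 → 3-byte form EF 93 80 at offsets 9–11.
Offset 10 falls in char 4's range; it's byte 2 of EF 93 80 = 0x93.

0x93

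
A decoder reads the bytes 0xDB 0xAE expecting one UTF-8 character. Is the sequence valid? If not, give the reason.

Leading byte 0xDB = 11011011 → 2-byte form.
Continuation bytes 0xAE=10101110 all match 10xxxxxx.
Decoded value 0x6EE is ≥ 0x80 (shortest form) and not a surrogate.

valid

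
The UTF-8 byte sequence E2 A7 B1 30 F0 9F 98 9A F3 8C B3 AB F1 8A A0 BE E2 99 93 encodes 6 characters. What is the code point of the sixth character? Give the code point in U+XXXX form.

U+2653

Offset 0: leading byte 0xE2 = 11100010 → 3-byte char #1 = E2 A7 B1.
Offset 3: leading byte 0x30 = 00110000 → 1-byte char #2 = 30.
Offset 4: leading byte 0xF0 = 11110000 → 4-byte char #3 = F0 9F 98 9A.
Offset 8: leading byte 0xF3 = 11110011 → 4-byte char #4 = F3 8C B3 AB.
Offset 12: leading byte 0xF1 = 11110001 → 4-byte char #5 = F1 8A A0 BE.
Offset 16: leading byte 0xE2 = 11100010 → 3-byte char #6 = E2 99 93.
Leading byte 0xE2 = 11100010 matches 1110xxxx → 3-byte sequence.
Byte 1: 0xE2 = 11100010, payload 0010 (4 bits).
Byte 2: 0x99 = 10011001 (10xxxxxx ✓), payload 011001.
Byte 3: 0x93 = 10010011 (10xxxxxx ✓), payload 010011.
Concatenate: 0010011001010011 = 0x2653 (16 bits → U+2653).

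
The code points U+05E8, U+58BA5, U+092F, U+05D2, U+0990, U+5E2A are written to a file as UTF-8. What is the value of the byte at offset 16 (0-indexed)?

U+05E8 → 2-byte form D7 A8 at offsets 0–1.
U+58BA5 → 4-byte form F1 98 AE A5 at offsets 2–5.
U+092F → 3-byte form E0 A4 AF at offsets 6–8.
U+05D2 → 2-byte form D7 92 at offsets 9–10.
U+0990 → 3-byte form E0 A6 90 at offsets 11–13.
U+5E2A → 3-byte form E5 B8 AA at offsets 14–16.
Offset 16 falls in char 6's range; it's byte 3 of E5 B8 AA = 0xAA.

0xAA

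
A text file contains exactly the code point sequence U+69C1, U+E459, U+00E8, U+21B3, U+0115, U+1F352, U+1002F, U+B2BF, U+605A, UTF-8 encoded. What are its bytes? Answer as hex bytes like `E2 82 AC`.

U+69C1: 3-byte form → E6 A7 81.
U+E459: 3-byte form → EE 91 99.
U+00E8: 2-byte form → C3 A8.
U+21B3: 3-byte form → E2 86 B3.
U+0115: 2-byte form → C4 95.
U+1F352: 4-byte form → F0 9F 8D 92.
U+1002F: 4-byte form → F0 90 80 AF.
U+B2BF: 3-byte form → EB 8A BF.
U+605A: 3-byte form → E6 81 9A.
Concatenated (27 bytes): E6 A7 81 EE 91 99 C3 A8 E2 86 B3 C4 95 F0 9F 8D 92 F0 90 80 AF EB 8A BF E6 81 9A.

E6 A7 81 EE 91 99 C3 A8 E2 86 B3 C4 95 F0 9F 8D 92 F0 90 80 AF EB 8A BF E6 81 9A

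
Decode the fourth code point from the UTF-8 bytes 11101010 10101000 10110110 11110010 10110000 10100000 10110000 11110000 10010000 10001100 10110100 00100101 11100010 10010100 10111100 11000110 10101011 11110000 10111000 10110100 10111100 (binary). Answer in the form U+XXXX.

Offset 0: leading byte 0xEA = 11101010 → 3-byte char #1 = EA A8 B6.
Offset 3: leading byte 0xF2 = 11110010 → 4-byte char #2 = F2 B0 A0 B0.
Offset 7: leading byte 0xF0 = 11110000 → 4-byte char #3 = F0 90 8C B4.
Offset 11: leading byte 0x25 = 00100101 → 1-byte char #4 = 25.
Leading byte 0x25 = 00100101 matches 0xxxxxxx → 1-byte sequence.
Byte 1: 0x25 = 00100101, payload 0100101 (7 bits).
Concatenate: 0100101 = 0x25 (7 bits → U+0025).

U+0025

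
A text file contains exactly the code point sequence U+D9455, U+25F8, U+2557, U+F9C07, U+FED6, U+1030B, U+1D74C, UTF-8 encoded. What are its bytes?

F3 99 91 95 E2 97 B8 E2 95 97 F3 B9 B0 87 EF BB 96 F0 90 8C 8B F0 9D 9D 8C

U+D9455: 4-byte form → F3 99 91 95.
U+25F8: 3-byte form → E2 97 B8.
U+2557: 3-byte form → E2 95 97.
U+F9C07: 4-byte form → F3 B9 B0 87.
U+FED6: 3-byte form → EF BB 96.
U+1030B: 4-byte form → F0 90 8C 8B.
U+1D74C: 4-byte form → F0 9D 9D 8C.
Concatenated (25 bytes): F3 99 91 95 E2 97 B8 E2 95 97 F3 B9 B0 87 EF BB 96 F0 90 8C 8B F0 9D 9D 8C.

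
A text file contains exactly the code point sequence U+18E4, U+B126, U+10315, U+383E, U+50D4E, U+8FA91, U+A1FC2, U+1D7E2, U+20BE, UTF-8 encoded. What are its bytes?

U+18E4: 3-byte form → E1 A3 A4.
U+B126: 3-byte form → EB 84 A6.
U+10315: 4-byte form → F0 90 8C 95.
U+383E: 3-byte form → E3 A0 BE.
U+50D4E: 4-byte form → F1 90 B5 8E.
U+8FA91: 4-byte form → F2 8F AA 91.
U+A1FC2: 4-byte form → F2 A1 BF 82.
U+1D7E2: 4-byte form → F0 9D 9F A2.
U+20BE: 3-byte form → E2 82 BE.
Concatenated (32 bytes): E1 A3 A4 EB 84 A6 F0 90 8C 95 E3 A0 BE F1 90 B5 8E F2 8F AA 91 F2 A1 BF 82 F0 9D 9F A2 E2 82 BE.

E1 A3 A4 EB 84 A6 F0 90 8C 95 E3 A0 BE F1 90 B5 8E F2 8F AA 91 F2 A1 BF 82 F0 9D 9F A2 E2 82 BE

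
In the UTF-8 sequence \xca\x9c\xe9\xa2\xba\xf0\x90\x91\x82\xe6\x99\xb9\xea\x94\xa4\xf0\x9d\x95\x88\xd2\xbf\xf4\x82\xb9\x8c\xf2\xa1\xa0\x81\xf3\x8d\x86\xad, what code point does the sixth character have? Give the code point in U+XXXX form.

Offset 0: leading byte 0xCA = 11001010 → 2-byte char #1 = CA 9C.
Offset 2: leading byte 0xE9 = 11101001 → 3-byte char #2 = E9 A2 BA.
Offset 5: leading byte 0xF0 = 11110000 → 4-byte char #3 = F0 90 91 82.
Offset 9: leading byte 0xE6 = 11100110 → 3-byte char #4 = E6 99 B9.
Offset 12: leading byte 0xEA = 11101010 → 3-byte char #5 = EA 94 A4.
Offset 15: leading byte 0xF0 = 11110000 → 4-byte char #6 = F0 9D 95 88.
Leading byte 0xF0 = 11110000 matches 11110xxx → 4-byte sequence.
Byte 1: 0xF0 = 11110000, payload 000 (3 bits).
Byte 2: 0x9D = 10011101 (10xxxxxx ✓), payload 011101.
Byte 3: 0x95 = 10010101 (10xxxxxx ✓), payload 010101.
Byte 4: 0x88 = 10001000 (10xxxxxx ✓), payload 001000.
Concatenate: 000011101010101001000 = 0x1D548 (21 bits → U+1D548).

U+1D548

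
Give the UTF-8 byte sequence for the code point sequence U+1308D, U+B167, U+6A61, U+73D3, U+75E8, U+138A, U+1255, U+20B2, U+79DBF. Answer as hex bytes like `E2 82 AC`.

F0 93 82 8D EB 85 A7 E6 A9 A1 E7 8F 93 E7 97 A8 E1 8E 8A E1 89 95 E2 82 B2 F1 B9 B6 BF

U+1308D: 4-byte form → F0 93 82 8D.
U+B167: 3-byte form → EB 85 A7.
U+6A61: 3-byte form → E6 A9 A1.
U+73D3: 3-byte form → E7 8F 93.
U+75E8: 3-byte form → E7 97 A8.
U+138A: 3-byte form → E1 8E 8A.
U+1255: 3-byte form → E1 89 95.
U+20B2: 3-byte form → E2 82 B2.
U+79DBF: 4-byte form → F1 B9 B6 BF.
Concatenated (29 bytes): F0 93 82 8D EB 85 A7 E6 A9 A1 E7 8F 93 E7 97 A8 E1 8E 8A E1 89 95 E2 82 B2 F1 B9 B6 BF.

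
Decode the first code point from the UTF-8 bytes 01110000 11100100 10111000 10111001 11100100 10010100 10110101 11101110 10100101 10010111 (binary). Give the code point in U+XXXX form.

Offset 0: leading byte 0x70 = 01110000 → 1-byte char #1 = 70.
Leading byte 0x70 = 01110000 matches 0xxxxxxx → 1-byte sequence.
Byte 1: 0x70 = 01110000, payload 1110000 (7 bits).
Concatenate: 1110000 = 0x70 (7 bits → U+0070).

U+0070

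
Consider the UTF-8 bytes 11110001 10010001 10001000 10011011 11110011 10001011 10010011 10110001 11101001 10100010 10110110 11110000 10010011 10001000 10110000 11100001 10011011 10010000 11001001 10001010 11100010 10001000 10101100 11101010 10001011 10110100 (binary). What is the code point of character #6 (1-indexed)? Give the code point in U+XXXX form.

U+024A

Offset 0: leading byte 0xF1 = 11110001 → 4-byte char #1 = F1 91 88 9B.
Offset 4: leading byte 0xF3 = 11110011 → 4-byte char #2 = F3 8B 93 B1.
Offset 8: leading byte 0xE9 = 11101001 → 3-byte char #3 = E9 A2 B6.
Offset 11: leading byte 0xF0 = 11110000 → 4-byte char #4 = F0 93 88 B0.
Offset 15: leading byte 0xE1 = 11100001 → 3-byte char #5 = E1 9B 90.
Offset 18: leading byte 0xC9 = 11001001 → 2-byte char #6 = C9 8A.
Leading byte 0xC9 = 11001001 matches 110xxxxx → 2-byte sequence.
Byte 1: 0xC9 = 11001001, payload 01001 (5 bits).
Byte 2: 0x8A = 10001010 (10xxxxxx ✓), payload 001010.
Concatenate: 01001001010 = 0x24A (11 bits → U+024A).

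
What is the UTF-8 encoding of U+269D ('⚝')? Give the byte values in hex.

U+269D = 0x269D = 9885 decimal. In range U+0800–U+FFFF → 3-byte form: 1110xxxx 10xxxxxx 10xxxxxx.
Binary (16 bits): 0010011010011101.
Split 4+6+6: 0010 | 011010 | 011101.
Byte 1: 11100010 = 0xE2.
Byte 2: 10011010 = 0x9A.
Byte 3: 10011101 = 0x9D.

E2 9A 9D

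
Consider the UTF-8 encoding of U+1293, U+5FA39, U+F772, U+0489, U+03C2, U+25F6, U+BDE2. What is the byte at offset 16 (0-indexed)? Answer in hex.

0xB6

U+1293 → 3-byte form E1 8A 93 at offsets 0–2.
U+5FA39 → 4-byte form F1 9F A8 B9 at offsets 3–6.
U+F772 → 3-byte form EF 9D B2 at offsets 7–9.
U+0489 → 2-byte form D2 89 at offsets 10–11.
U+03C2 → 2-byte form CF 82 at offsets 12–13.
U+25F6 → 3-byte form E2 97 B6 at offsets 14–16.
Offset 16 falls in char 6's range; it's byte 3 of E2 97 B6 = 0xB6.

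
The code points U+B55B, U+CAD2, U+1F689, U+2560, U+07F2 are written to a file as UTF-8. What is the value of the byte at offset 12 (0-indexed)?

U+B55B → 3-byte form EB 95 9B at offsets 0–2.
U+CAD2 → 3-byte form EC AB 92 at offsets 3–5.
U+1F689 → 4-byte form F0 9F 9A 89 at offsets 6–9.
U+2560 → 3-byte form E2 95 A0 at offsets 10–12.
Offset 12 falls in char 4's range; it's byte 3 of E2 95 A0 = 0xA0.

0xA0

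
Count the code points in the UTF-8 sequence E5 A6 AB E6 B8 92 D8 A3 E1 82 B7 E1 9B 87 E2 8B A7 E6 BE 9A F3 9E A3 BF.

8

Byte at offset 0: 0xE5 = 11100101 → 3-byte char (#1). Advance 3.
Byte at offset 3: 0xE6 = 11100110 → 3-byte char (#2). Advance 3.
Byte at offset 6: 0xD8 = 11011000 → 2-byte char (#3). Advance 2.
Byte at offset 8: 0xE1 = 11100001 → 3-byte char (#4). Advance 3.
Byte at offset 11: 0xE1 = 11100001 → 3-byte char (#5). Advance 3.
Byte at offset 14: 0xE2 = 11100010 → 3-byte char (#6). Advance 3.
Byte at offset 17: 0xE6 = 11100110 → 3-byte char (#7). Advance 3.
Byte at offset 20: 0xF3 = 11110011 → 4-byte char (#8). Advance 4.
Reached end at offset 24 after 8 code points.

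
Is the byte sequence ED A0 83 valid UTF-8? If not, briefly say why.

invalid (encodes a surrogate (U+D800–U+DFFF))

Structurally a 3-byte sequence; payload = 0xD803.
But 0xD803 is in U+D800–U+DFFF, the surrogate range. Surrogates are not Unicode scalar values and are forbidden in UTF-8.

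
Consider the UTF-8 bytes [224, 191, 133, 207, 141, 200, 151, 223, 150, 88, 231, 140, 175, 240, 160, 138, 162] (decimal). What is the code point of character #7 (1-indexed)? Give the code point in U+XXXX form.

U+202A2

Offset 0: leading byte 0xE0 = 11100000 → 3-byte char #1 = E0 BF 85.
Offset 3: leading byte 0xCF = 11001111 → 2-byte char #2 = CF 8D.
Offset 5: leading byte 0xC8 = 11001000 → 2-byte char #3 = C8 97.
Offset 7: leading byte 0xDF = 11011111 → 2-byte char #4 = DF 96.
Offset 9: leading byte 0x58 = 01011000 → 1-byte char #5 = 58.
Offset 10: leading byte 0xE7 = 11100111 → 3-byte char #6 = E7 8C AF.
Offset 13: leading byte 0xF0 = 11110000 → 4-byte char #7 = F0 A0 8A A2.
Leading byte 0xF0 = 11110000 matches 11110xxx → 4-byte sequence.
Byte 1: 0xF0 = 11110000, payload 000 (3 bits).
Byte 2: 0xA0 = 10100000 (10xxxxxx ✓), payload 100000.
Byte 3: 0x8A = 10001010 (10xxxxxx ✓), payload 001010.
Byte 4: 0xA2 = 10100010 (10xxxxxx ✓), payload 100010.
Concatenate: 000100000001010100010 = 0x202A2 (21 bits → U+202A2).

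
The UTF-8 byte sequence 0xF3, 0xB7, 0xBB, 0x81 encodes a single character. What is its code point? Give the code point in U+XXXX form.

U+F7EC1

Leading byte 0xF3 = 11110011 matches 11110xxx → 4-byte sequence.
Byte 1: 0xF3 = 11110011, payload 011 (3 bits).
Byte 2: 0xB7 = 10110111 (10xxxxxx ✓), payload 110111.
Byte 3: 0xBB = 10111011 (10xxxxxx ✓), payload 111011.
Byte 4: 0x81 = 10000001 (10xxxxxx ✓), payload 000001.
Concatenate: 011110111111011000001 = 0xF7EC1 (21 bits → U+F7EC1).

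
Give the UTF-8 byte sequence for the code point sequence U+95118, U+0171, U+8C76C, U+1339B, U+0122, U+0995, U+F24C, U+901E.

F2 95 84 98 C5 B1 F2 8C 9D AC F0 93 8E 9B C4 A2 E0 A6 95 EF 89 8C E9 80 9E

U+95118: 4-byte form → F2 95 84 98.
U+0171: 2-byte form → C5 B1.
U+8C76C: 4-byte form → F2 8C 9D AC.
U+1339B: 4-byte form → F0 93 8E 9B.
U+0122: 2-byte form → C4 A2.
U+0995: 3-byte form → E0 A6 95.
U+F24C: 3-byte form → EF 89 8C.
U+901E: 3-byte form → E9 80 9E.
Concatenated (25 bytes): F2 95 84 98 C5 B1 F2 8C 9D AC F0 93 8E 9B C4 A2 E0 A6 95 EF 89 8C E9 80 9E.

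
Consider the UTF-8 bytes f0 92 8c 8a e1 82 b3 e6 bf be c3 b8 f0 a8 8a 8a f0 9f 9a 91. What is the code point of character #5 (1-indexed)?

U+2828A

Offset 0: leading byte 0xF0 = 11110000 → 4-byte char #1 = F0 92 8C 8A.
Offset 4: leading byte 0xE1 = 11100001 → 3-byte char #2 = E1 82 B3.
Offset 7: leading byte 0xE6 = 11100110 → 3-byte char #3 = E6 BF BE.
Offset 10: leading byte 0xC3 = 11000011 → 2-byte char #4 = C3 B8.
Offset 12: leading byte 0xF0 = 11110000 → 4-byte char #5 = F0 A8 8A 8A.
Leading byte 0xF0 = 11110000 matches 11110xxx → 4-byte sequence.
Byte 1: 0xF0 = 11110000, payload 000 (3 bits).
Byte 2: 0xA8 = 10101000 (10xxxxxx ✓), payload 101000.
Byte 3: 0x8A = 10001010 (10xxxxxx ✓), payload 001010.
Byte 4: 0x8A = 10001010 (10xxxxxx ✓), payload 001010.
Concatenate: 000101000001010001010 = 0x2828A (21 bits → U+2828A).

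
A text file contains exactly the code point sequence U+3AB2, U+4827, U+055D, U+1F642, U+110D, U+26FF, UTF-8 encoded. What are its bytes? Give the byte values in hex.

U+3AB2: 3-byte form → E3 AA B2.
U+4827: 3-byte form → E4 A0 A7.
U+055D: 2-byte form → D5 9D.
U+1F642: 4-byte form → F0 9F 99 82.
U+110D: 3-byte form → E1 84 8D.
U+26FF: 3-byte form → E2 9B BF.
Concatenated (18 bytes): E3 AA B2 E4 A0 A7 D5 9D F0 9F 99 82 E1 84 8D E2 9B BF.

E3 AA B2 E4 A0 A7 D5 9D F0 9F 99 82 E1 84 8D E2 9B BF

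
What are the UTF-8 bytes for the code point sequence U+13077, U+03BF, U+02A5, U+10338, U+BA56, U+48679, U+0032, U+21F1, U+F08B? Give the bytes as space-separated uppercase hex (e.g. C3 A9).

U+13077: 4-byte form → F0 93 81 B7.
U+03BF: 2-byte form → CE BF.
U+02A5: 2-byte form → CA A5.
U+10338: 4-byte form → F0 90 8C B8.
U+BA56: 3-byte form → EB A9 96.
U+48679: 4-byte form → F1 88 99 B9.
U+0032: 1-byte form → 32.
U+21F1: 3-byte form → E2 87 B1.
U+F08B: 3-byte form → EF 82 8B.
Concatenated (26 bytes): F0 93 81 B7 CE BF CA A5 F0 90 8C B8 EB A9 96 F1 88 99 B9 32 E2 87 B1 EF 82 8B.

F0 93 81 B7 CE BF CA A5 F0 90 8C B8 EB A9 96 F1 88 99 B9 32 E2 87 B1 EF 82 8B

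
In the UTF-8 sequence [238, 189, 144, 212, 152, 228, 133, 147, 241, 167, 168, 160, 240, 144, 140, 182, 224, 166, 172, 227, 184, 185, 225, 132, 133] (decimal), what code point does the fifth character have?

U+10336

Offset 0: leading byte 0xEE = 11101110 → 3-byte char #1 = EE BD 90.
Offset 3: leading byte 0xD4 = 11010100 → 2-byte char #2 = D4 98.
Offset 5: leading byte 0xE4 = 11100100 → 3-byte char #3 = E4 85 93.
Offset 8: leading byte 0xF1 = 11110001 → 4-byte char #4 = F1 A7 A8 A0.
Offset 12: leading byte 0xF0 = 11110000 → 4-byte char #5 = F0 90 8C B6.
Leading byte 0xF0 = 11110000 matches 11110xxx → 4-byte sequence.
Byte 1: 0xF0 = 11110000, payload 000 (3 bits).
Byte 2: 0x90 = 10010000 (10xxxxxx ✓), payload 010000.
Byte 3: 0x8C = 10001100 (10xxxxxx ✓), payload 001100.
Byte 4: 0xB6 = 10110110 (10xxxxxx ✓), payload 110110.
Concatenate: 000010000001100110110 = 0x10336 (21 bits → U+10336).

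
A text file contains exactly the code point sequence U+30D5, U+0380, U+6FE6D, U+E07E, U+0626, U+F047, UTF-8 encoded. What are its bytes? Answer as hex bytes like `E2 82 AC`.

E3 83 95 CE 80 F1 AF B9 AD EE 81 BE D8 A6 EF 81 87

U+30D5: 3-byte form → E3 83 95.
U+0380: 2-byte form → CE 80.
U+6FE6D: 4-byte form → F1 AF B9 AD.
U+E07E: 3-byte form → EE 81 BE.
U+0626: 2-byte form → D8 A6.
U+F047: 3-byte form → EF 81 87.
Concatenated (17 bytes): E3 83 95 CE 80 F1 AF B9 AD EE 81 BE D8 A6 EF 81 87.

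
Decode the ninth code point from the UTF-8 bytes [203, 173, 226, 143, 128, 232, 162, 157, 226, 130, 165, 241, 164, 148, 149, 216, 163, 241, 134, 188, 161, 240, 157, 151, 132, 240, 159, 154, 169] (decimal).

U+1F6A9

Offset 0: leading byte 0xCB = 11001011 → 2-byte char #1 = CB AD.
Offset 2: leading byte 0xE2 = 11100010 → 3-byte char #2 = E2 8F 80.
Offset 5: leading byte 0xE8 = 11101000 → 3-byte char #3 = E8 A2 9D.
Offset 8: leading byte 0xE2 = 11100010 → 3-byte char #4 = E2 82 A5.
Offset 11: leading byte 0xF1 = 11110001 → 4-byte char #5 = F1 A4 94 95.
Offset 15: leading byte 0xD8 = 11011000 → 2-byte char #6 = D8 A3.
Offset 17: leading byte 0xF1 = 11110001 → 4-byte char #7 = F1 86 BC A1.
Offset 21: leading byte 0xF0 = 11110000 → 4-byte char #8 = F0 9D 97 84.
Offset 25: leading byte 0xF0 = 11110000 → 4-byte char #9 = F0 9F 9A A9.
Leading byte 0xF0 = 11110000 matches 11110xxx → 4-byte sequence.
Byte 1: 0xF0 = 11110000, payload 000 (3 bits).
Byte 2: 0x9F = 10011111 (10xxxxxx ✓), payload 011111.
Byte 3: 0x9A = 10011010 (10xxxxxx ✓), payload 011010.
Byte 4: 0xA9 = 10101001 (10xxxxxx ✓), payload 101001.
Concatenate: 000011111011010101001 = 0x1F6A9 (21 bits → U+1F6A9).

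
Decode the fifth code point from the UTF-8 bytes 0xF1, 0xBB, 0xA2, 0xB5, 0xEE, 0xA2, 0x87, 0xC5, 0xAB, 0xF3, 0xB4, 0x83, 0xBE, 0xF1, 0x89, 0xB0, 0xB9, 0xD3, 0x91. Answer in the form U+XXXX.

Offset 0: leading byte 0xF1 = 11110001 → 4-byte char #1 = F1 BB A2 B5.
Offset 4: leading byte 0xEE = 11101110 → 3-byte char #2 = EE A2 87.
Offset 7: leading byte 0xC5 = 11000101 → 2-byte char #3 = C5 AB.
Offset 9: leading byte 0xF3 = 11110011 → 4-byte char #4 = F3 B4 83 BE.
Offset 13: leading byte 0xF1 = 11110001 → 4-byte char #5 = F1 89 B0 B9.
Leading byte 0xF1 = 11110001 matches 11110xxx → 4-byte sequence.
Byte 1: 0xF1 = 11110001, payload 001 (3 bits).
Byte 2: 0x89 = 10001001 (10xxxxxx ✓), payload 001001.
Byte 3: 0xB0 = 10110000 (10xxxxxx ✓), payload 110000.
Byte 4: 0xB9 = 10111001 (10xxxxxx ✓), payload 111001.
Concatenate: 001001001110000111001 = 0x49C39 (21 bits → U+49C39).

U+49C39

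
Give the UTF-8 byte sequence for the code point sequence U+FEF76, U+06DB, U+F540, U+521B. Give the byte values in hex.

U+FEF76: 4-byte form → F3 BE BD B6.
U+06DB: 2-byte form → DB 9B.
U+F540: 3-byte form → EF 95 80.
U+521B: 3-byte form → E5 88 9B.
Concatenated (12 bytes): F3 BE BD B6 DB 9B EF 95 80 E5 88 9B.

F3 BE BD B6 DB 9B EF 95 80 E5 88 9B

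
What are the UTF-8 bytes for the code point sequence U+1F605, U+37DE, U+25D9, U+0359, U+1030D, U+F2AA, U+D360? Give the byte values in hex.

U+1F605: 4-byte form → F0 9F 98 85.
U+37DE: 3-byte form → E3 9F 9E.
U+25D9: 3-byte form → E2 97 99.
U+0359: 2-byte form → CD 99.
U+1030D: 4-byte form → F0 90 8C 8D.
U+F2AA: 3-byte form → EF 8A AA.
U+D360: 3-byte form → ED 8D A0.
Concatenated (22 bytes): F0 9F 98 85 E3 9F 9E E2 97 99 CD 99 F0 90 8C 8D EF 8A AA ED 8D A0.

F0 9F 98 85 E3 9F 9E E2 97 99 CD 99 F0 90 8C 8D EF 8A AA ED 8D A0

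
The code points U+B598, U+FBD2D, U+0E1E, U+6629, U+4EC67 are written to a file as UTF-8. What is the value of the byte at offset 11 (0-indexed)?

0x98

U+B598 → 3-byte form EB 96 98 at offsets 0–2.
U+FBD2D → 4-byte form F3 BB B4 AD at offsets 3–6.
U+0E1E → 3-byte form E0 B8 9E at offsets 7–9.
U+6629 → 3-byte form E6 98 A9 at offsets 10–12.
Offset 11 falls in char 4's range; it's byte 2 of E6 98 A9 = 0x98.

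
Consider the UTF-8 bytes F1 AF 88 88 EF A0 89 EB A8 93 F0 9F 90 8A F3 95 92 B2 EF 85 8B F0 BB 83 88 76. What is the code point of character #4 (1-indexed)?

U+1F40A

Offset 0: leading byte 0xF1 = 11110001 → 4-byte char #1 = F1 AF 88 88.
Offset 4: leading byte 0xEF = 11101111 → 3-byte char #2 = EF A0 89.
Offset 7: leading byte 0xEB = 11101011 → 3-byte char #3 = EB A8 93.
Offset 10: leading byte 0xF0 = 11110000 → 4-byte char #4 = F0 9F 90 8A.
Leading byte 0xF0 = 11110000 matches 11110xxx → 4-byte sequence.
Byte 1: 0xF0 = 11110000, payload 000 (3 bits).
Byte 2: 0x9F = 10011111 (10xxxxxx ✓), payload 011111.
Byte 3: 0x90 = 10010000 (10xxxxxx ✓), payload 010000.
Byte 4: 0x8A = 10001010 (10xxxxxx ✓), payload 001010.
Concatenate: 000011111010000001010 = 0x1F40A (21 bits → U+1F40A).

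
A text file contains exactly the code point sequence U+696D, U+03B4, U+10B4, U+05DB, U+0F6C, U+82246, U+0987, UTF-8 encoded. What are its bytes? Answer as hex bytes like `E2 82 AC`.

E6 A5 AD CE B4 E1 82 B4 D7 9B E0 BD AC F2 82 89 86 E0 A6 87

U+696D: 3-byte form → E6 A5 AD.
U+03B4: 2-byte form → CE B4.
U+10B4: 3-byte form → E1 82 B4.
U+05DB: 2-byte form → D7 9B.
U+0F6C: 3-byte form → E0 BD AC.
U+82246: 4-byte form → F2 82 89 86.
U+0987: 3-byte form → E0 A6 87.
Concatenated (20 bytes): E6 A5 AD CE B4 E1 82 B4 D7 9B E0 BD AC F2 82 89 86 E0 A6 87.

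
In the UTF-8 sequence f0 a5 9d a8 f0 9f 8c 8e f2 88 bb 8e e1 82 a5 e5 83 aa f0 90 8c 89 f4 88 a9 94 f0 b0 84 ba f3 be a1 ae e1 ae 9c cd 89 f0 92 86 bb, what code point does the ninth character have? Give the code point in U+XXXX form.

Offset 0: leading byte 0xF0 = 11110000 → 4-byte char #1 = F0 A5 9D A8.
Offset 4: leading byte 0xF0 = 11110000 → 4-byte char #2 = F0 9F 8C 8E.
Offset 8: leading byte 0xF2 = 11110010 → 4-byte char #3 = F2 88 BB 8E.
Offset 12: leading byte 0xE1 = 11100001 → 3-byte char #4 = E1 82 A5.
Offset 15: leading byte 0xE5 = 11100101 → 3-byte char #5 = E5 83 AA.
Offset 18: leading byte 0xF0 = 11110000 → 4-byte char #6 = F0 90 8C 89.
Offset 22: leading byte 0xF4 = 11110100 → 4-byte char #7 = F4 88 A9 94.
Offset 26: leading byte 0xF0 = 11110000 → 4-byte char #8 = F0 B0 84 BA.
Offset 30: leading byte 0xF3 = 11110011 → 4-byte char #9 = F3 BE A1 AE.
Leading byte 0xF3 = 11110011 matches 11110xxx → 4-byte sequence.
Byte 1: 0xF3 = 11110011, payload 011 (3 bits).
Byte 2: 0xBE = 10111110 (10xxxxxx ✓), payload 111110.
Byte 3: 0xA1 = 10100001 (10xxxxxx ✓), payload 100001.
Byte 4: 0xAE = 10101110 (10xxxxxx ✓), payload 101110.
Concatenate: 011111110100001101110 = 0xFE86E (21 bits → U+FE86E).

U+FE86E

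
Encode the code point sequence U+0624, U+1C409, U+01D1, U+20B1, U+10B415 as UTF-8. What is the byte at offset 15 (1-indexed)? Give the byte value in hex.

1-indexed offset 15 is 0-indexed offset 14.
U+0624 → 2-byte form D8 A4 at offsets 0–1.
U+1C409 → 4-byte form F0 9C 90 89 at offsets 2–5.
U+01D1 → 2-byte form C7 91 at offsets 6–7.
U+20B1 → 3-byte form E2 82 B1 at offsets 8–10.
U+10B415 → 4-byte form F4 8B 90 95 at offsets 11–14.
Offset 14 falls in char 5's range; it's byte 4 of F4 8B 90 95 = 0x95.

0x95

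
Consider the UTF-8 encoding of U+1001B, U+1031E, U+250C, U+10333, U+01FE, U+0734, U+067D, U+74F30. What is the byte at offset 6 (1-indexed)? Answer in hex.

1-indexed offset 6 is 0-indexed offset 5.
U+1001B → 4-byte form F0 90 80 9B at offsets 0–3.
U+1031E → 4-byte form F0 90 8C 9E at offsets 4–7.
Offset 5 falls in char 2's range; it's byte 2 of F0 90 8C 9E = 0x90.

0x90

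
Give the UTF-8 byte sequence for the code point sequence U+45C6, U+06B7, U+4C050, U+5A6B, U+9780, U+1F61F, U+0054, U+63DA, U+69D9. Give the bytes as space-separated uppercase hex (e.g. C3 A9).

E4 97 86 DA B7 F1 8C 81 90 E5 A9 AB E9 9E 80 F0 9F 98 9F 54 E6 8F 9A E6 A7 99

U+45C6: 3-byte form → E4 97 86.
U+06B7: 2-byte form → DA B7.
U+4C050: 4-byte form → F1 8C 81 90.
U+5A6B: 3-byte form → E5 A9 AB.
U+9780: 3-byte form → E9 9E 80.
U+1F61F: 4-byte form → F0 9F 98 9F.
U+0054: 1-byte form → 54.
U+63DA: 3-byte form → E6 8F 9A.
U+69D9: 3-byte form → E6 A7 99.
Concatenated (26 bytes): E4 97 86 DA B7 F1 8C 81 90 E5 A9 AB E9 9E 80 F0 9F 98 9F 54 E6 8F 9A E6 A7 99.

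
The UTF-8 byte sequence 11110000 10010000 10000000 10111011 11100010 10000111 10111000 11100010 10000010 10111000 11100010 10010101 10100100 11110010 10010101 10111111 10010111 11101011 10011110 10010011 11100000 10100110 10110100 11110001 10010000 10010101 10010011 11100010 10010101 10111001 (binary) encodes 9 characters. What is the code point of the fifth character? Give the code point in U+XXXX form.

U+95FD7

Offset 0: leading byte 0xF0 = 11110000 → 4-byte char #1 = F0 90 80 BB.
Offset 4: leading byte 0xE2 = 11100010 → 3-byte char #2 = E2 87 B8.
Offset 7: leading byte 0xE2 = 11100010 → 3-byte char #3 = E2 82 B8.
Offset 10: leading byte 0xE2 = 11100010 → 3-byte char #4 = E2 95 A4.
Offset 13: leading byte 0xF2 = 11110010 → 4-byte char #5 = F2 95 BF 97.
Leading byte 0xF2 = 11110010 matches 11110xxx → 4-byte sequence.
Byte 1: 0xF2 = 11110010, payload 010 (3 bits).
Byte 2: 0x95 = 10010101 (10xxxxxx ✓), payload 010101.
Byte 3: 0xBF = 10111111 (10xxxxxx ✓), payload 111111.
Byte 4: 0x97 = 10010111 (10xxxxxx ✓), payload 010111.
Concatenate: 010010101111111010111 = 0x95FD7 (21 bits → U+95FD7).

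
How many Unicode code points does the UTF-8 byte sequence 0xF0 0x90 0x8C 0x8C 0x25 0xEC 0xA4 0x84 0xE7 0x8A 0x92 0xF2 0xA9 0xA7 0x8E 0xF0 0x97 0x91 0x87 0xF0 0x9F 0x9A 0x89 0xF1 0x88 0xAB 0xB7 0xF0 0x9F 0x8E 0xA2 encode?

9

Byte at offset 0: 0xF0 = 11110000 → 4-byte char (#1). Advance 4.
Byte at offset 4: 0x25 = 00100101 → 1-byte char (#2). Advance 1.
Byte at offset 5: 0xEC = 11101100 → 3-byte char (#3). Advance 3.
Byte at offset 8: 0xE7 = 11100111 → 3-byte char (#4). Advance 3.
Byte at offset 11: 0xF2 = 11110010 → 4-byte char (#5). Advance 4.
Byte at offset 15: 0xF0 = 11110000 → 4-byte char (#6). Advance 4.
Byte at offset 19: 0xF0 = 11110000 → 4-byte char (#7). Advance 4.
Byte at offset 23: 0xF1 = 11110001 → 4-byte char (#8). Advance 4.
Byte at offset 27: 0xF0 = 11110000 → 4-byte char (#9). Advance 4.
Reached end at offset 31 after 9 code points.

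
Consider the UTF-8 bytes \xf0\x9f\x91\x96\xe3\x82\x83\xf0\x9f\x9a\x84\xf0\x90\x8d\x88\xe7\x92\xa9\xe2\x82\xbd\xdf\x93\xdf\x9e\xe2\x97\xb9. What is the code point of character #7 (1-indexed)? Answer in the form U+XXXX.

U+07D3

Offset 0: leading byte 0xF0 = 11110000 → 4-byte char #1 = F0 9F 91 96.
Offset 4: leading byte 0xE3 = 11100011 → 3-byte char #2 = E3 82 83.
Offset 7: leading byte 0xF0 = 11110000 → 4-byte char #3 = F0 9F 9A 84.
Offset 11: leading byte 0xF0 = 11110000 → 4-byte char #4 = F0 90 8D 88.
Offset 15: leading byte 0xE7 = 11100111 → 3-byte char #5 = E7 92 A9.
Offset 18: leading byte 0xE2 = 11100010 → 3-byte char #6 = E2 82 BD.
Offset 21: leading byte 0xDF = 11011111 → 2-byte char #7 = DF 93.
Leading byte 0xDF = 11011111 matches 110xxxxx → 2-byte sequence.
Byte 1: 0xDF = 11011111, payload 11111 (5 bits).
Byte 2: 0x93 = 10010011 (10xxxxxx ✓), payload 010011.
Concatenate: 11111010011 = 0x7D3 (11 bits → U+07D3).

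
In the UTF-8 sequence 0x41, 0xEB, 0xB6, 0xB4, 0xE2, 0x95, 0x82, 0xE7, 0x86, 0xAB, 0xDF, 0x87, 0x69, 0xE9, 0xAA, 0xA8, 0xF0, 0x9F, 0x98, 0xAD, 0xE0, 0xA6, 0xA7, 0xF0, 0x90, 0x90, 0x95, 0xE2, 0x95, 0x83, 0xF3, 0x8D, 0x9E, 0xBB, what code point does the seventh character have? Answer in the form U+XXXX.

Offset 0: leading byte 0x41 = 01000001 → 1-byte char #1 = 41.
Offset 1: leading byte 0xEB = 11101011 → 3-byte char #2 = EB B6 B4.
Offset 4: leading byte 0xE2 = 11100010 → 3-byte char #3 = E2 95 82.
Offset 7: leading byte 0xE7 = 11100111 → 3-byte char #4 = E7 86 AB.
Offset 10: leading byte 0xDF = 11011111 → 2-byte char #5 = DF 87.
Offset 12: leading byte 0x69 = 01101001 → 1-byte char #6 = 69.
Offset 13: leading byte 0xE9 = 11101001 → 3-byte char #7 = E9 AA A8.
Leading byte 0xE9 = 11101001 matches 1110xxxx → 3-byte sequence.
Byte 1: 0xE9 = 11101001, payload 1001 (4 bits).
Byte 2: 0xAA = 10101010 (10xxxxxx ✓), payload 101010.
Byte 3: 0xA8 = 10101000 (10xxxxxx ✓), payload 101000.
Concatenate: 1001101010101000 = 0x9AA8 (16 bits → U+9AA8).

U+9AA8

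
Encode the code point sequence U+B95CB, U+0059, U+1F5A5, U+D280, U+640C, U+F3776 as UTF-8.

F2 B9 97 8B 59 F0 9F 96 A5 ED 8A 80 E6 90 8C F3 B3 9D B6

U+B95CB: 4-byte form → F2 B9 97 8B.
U+0059: 1-byte form → 59.
U+1F5A5: 4-byte form → F0 9F 96 A5.
U+D280: 3-byte form → ED 8A 80.
U+640C: 3-byte form → E6 90 8C.
U+F3776: 4-byte form → F3 B3 9D B6.
Concatenated (19 bytes): F2 B9 97 8B 59 F0 9F 96 A5 ED 8A 80 E6 90 8C F3 B3 9D B6.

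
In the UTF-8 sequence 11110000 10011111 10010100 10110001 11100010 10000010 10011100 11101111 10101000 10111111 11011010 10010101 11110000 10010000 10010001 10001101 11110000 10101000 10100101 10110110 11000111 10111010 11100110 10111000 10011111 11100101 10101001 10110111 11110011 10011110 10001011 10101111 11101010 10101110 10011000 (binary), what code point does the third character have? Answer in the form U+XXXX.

U+FA3F

Offset 0: leading byte 0xF0 = 11110000 → 4-byte char #1 = F0 9F 94 B1.
Offset 4: leading byte 0xE2 = 11100010 → 3-byte char #2 = E2 82 9C.
Offset 7: leading byte 0xEF = 11101111 → 3-byte char #3 = EF A8 BF.
Leading byte 0xEF = 11101111 matches 1110xxxx → 3-byte sequence.
Byte 1: 0xEF = 11101111, payload 1111 (4 bits).
Byte 2: 0xA8 = 10101000 (10xxxxxx ✓), payload 101000.
Byte 3: 0xBF = 10111111 (10xxxxxx ✓), payload 111111.
Concatenate: 1111101000111111 = 0xFA3F (16 bits → U+FA3F).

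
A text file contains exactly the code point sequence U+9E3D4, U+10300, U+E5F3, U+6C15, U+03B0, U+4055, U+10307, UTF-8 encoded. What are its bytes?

F2 9E 8F 94 F0 90 8C 80 EE 97 B3 E6 B0 95 CE B0 E4 81 95 F0 90 8C 87

U+9E3D4: 4-byte form → F2 9E 8F 94.
U+10300: 4-byte form → F0 90 8C 80.
U+E5F3: 3-byte form → EE 97 B3.
U+6C15: 3-byte form → E6 B0 95.
U+03B0: 2-byte form → CE B0.
U+4055: 3-byte form → E4 81 95.
U+10307: 4-byte form → F0 90 8C 87.
Concatenated (23 bytes): F2 9E 8F 94 F0 90 8C 80 EE 97 B3 E6 B0 95 CE B0 E4 81 95 F0 90 8C 87.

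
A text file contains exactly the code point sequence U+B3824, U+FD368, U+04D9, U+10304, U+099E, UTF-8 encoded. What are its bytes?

F2 B3 A0 A4 F3 BD 8D A8 D3 99 F0 90 8C 84 E0 A6 9E

U+B3824: 4-byte form → F2 B3 A0 A4.
U+FD368: 4-byte form → F3 BD 8D A8.
U+04D9: 2-byte form → D3 99.
U+10304: 4-byte form → F0 90 8C 84.
U+099E: 3-byte form → E0 A6 9E.
Concatenated (17 bytes): F2 B3 A0 A4 F3 BD 8D A8 D3 99 F0 90 8C 84 E0 A6 9E.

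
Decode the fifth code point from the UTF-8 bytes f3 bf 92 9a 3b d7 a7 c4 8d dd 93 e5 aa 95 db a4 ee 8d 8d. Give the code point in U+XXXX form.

Offset 0: leading byte 0xF3 = 11110011 → 4-byte char #1 = F3 BF 92 9A.
Offset 4: leading byte 0x3B = 00111011 → 1-byte char #2 = 3B.
Offset 5: leading byte 0xD7 = 11010111 → 2-byte char #3 = D7 A7.
Offset 7: leading byte 0xC4 = 11000100 → 2-byte char #4 = C4 8D.
Offset 9: leading byte 0xDD = 11011101 → 2-byte char #5 = DD 93.
Leading byte 0xDD = 11011101 matches 110xxxxx → 2-byte sequence.
Byte 1: 0xDD = 11011101, payload 11101 (5 bits).
Byte 2: 0x93 = 10010011 (10xxxxxx ✓), payload 010011.
Concatenate: 11101010011 = 0x753 (11 bits → U+0753).

U+0753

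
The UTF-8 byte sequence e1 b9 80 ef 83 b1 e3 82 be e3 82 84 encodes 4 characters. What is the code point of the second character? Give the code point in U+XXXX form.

U+F0F1

Offset 0: leading byte 0xE1 = 11100001 → 3-byte char #1 = E1 B9 80.
Offset 3: leading byte 0xEF = 11101111 → 3-byte char #2 = EF 83 B1.
Leading byte 0xEF = 11101111 matches 1110xxxx → 3-byte sequence.
Byte 1: 0xEF = 11101111, payload 1111 (4 bits).
Byte 2: 0x83 = 10000011 (10xxxxxx ✓), payload 000011.
Byte 3: 0xB1 = 10110001 (10xxxxxx ✓), payload 110001.
Concatenate: 1111000011110001 = 0xF0F1 (16 bits → U+F0F1).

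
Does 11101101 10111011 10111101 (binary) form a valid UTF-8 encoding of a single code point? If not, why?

invalid (encodes a surrogate (U+D800–U+DFFF))

Structurally a 3-byte sequence; payload = 0xDEFD.
But 0xDEFD is in U+D800–U+DFFF, the surrogate range. Surrogates are not Unicode scalar values and are forbidden in UTF-8.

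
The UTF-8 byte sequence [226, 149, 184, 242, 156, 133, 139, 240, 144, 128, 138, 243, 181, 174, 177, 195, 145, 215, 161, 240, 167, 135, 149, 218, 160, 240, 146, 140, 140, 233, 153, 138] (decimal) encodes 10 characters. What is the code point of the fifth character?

U+00D1

Offset 0: leading byte 0xE2 = 11100010 → 3-byte char #1 = E2 95 B8.
Offset 3: leading byte 0xF2 = 11110010 → 4-byte char #2 = F2 9C 85 8B.
Offset 7: leading byte 0xF0 = 11110000 → 4-byte char #3 = F0 90 80 8A.
Offset 11: leading byte 0xF3 = 11110011 → 4-byte char #4 = F3 B5 AE B1.
Offset 15: leading byte 0xC3 = 11000011 → 2-byte char #5 = C3 91.
Leading byte 0xC3 = 11000011 matches 110xxxxx → 2-byte sequence.
Byte 1: 0xC3 = 11000011, payload 00011 (5 bits).
Byte 2: 0x91 = 10010001 (10xxxxxx ✓), payload 010001.
Concatenate: 00011010001 = 0xD1 (11 bits → U+00D1).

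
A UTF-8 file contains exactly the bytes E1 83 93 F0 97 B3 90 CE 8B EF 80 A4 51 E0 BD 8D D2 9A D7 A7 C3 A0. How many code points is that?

9

Byte at offset 0: 0xE1 = 11100001 → 3-byte char (#1). Advance 3.
Byte at offset 3: 0xF0 = 11110000 → 4-byte char (#2). Advance 4.
Byte at offset 7: 0xCE = 11001110 → 2-byte char (#3). Advance 2.
Byte at offset 9: 0xEF = 11101111 → 3-byte char (#4). Advance 3.
Byte at offset 12: 0x51 = 01010001 → 1-byte char (#5). Advance 1.
Byte at offset 13: 0xE0 = 11100000 → 3-byte char (#6). Advance 3.
Byte at offset 16: 0xD2 = 11010010 → 2-byte char (#7). Advance 2.
Byte at offset 18: 0xD7 = 11010111 → 2-byte char (#8). Advance 2.
Byte at offset 20: 0xC3 = 11000011 → 2-byte char (#9). Advance 2.
Reached end at offset 22 after 9 code points.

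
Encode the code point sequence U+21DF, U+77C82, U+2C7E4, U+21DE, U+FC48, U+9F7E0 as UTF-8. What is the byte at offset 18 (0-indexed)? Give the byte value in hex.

U+21DF → 3-byte form E2 87 9F at offsets 0–2.
U+77C82 → 4-byte form F1 B7 B2 82 at offsets 3–6.
U+2C7E4 → 4-byte form F0 AC 9F A4 at offsets 7–10.
U+21DE → 3-byte form E2 87 9E at offsets 11–13.
U+FC48 → 3-byte form EF B1 88 at offsets 14–16.
U+9F7E0 → 4-byte form F2 9F 9F A0 at offsets 17–20.
Offset 18 falls in char 6's range; it's byte 2 of F2 9F 9F A0 = 0x9F.

0x9F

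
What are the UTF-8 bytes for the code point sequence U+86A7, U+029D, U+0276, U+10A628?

E8 9A A7 CA 9D C9 B6 F4 8A 98 A8

U+86A7: 3-byte form → E8 9A A7.
U+029D: 2-byte form → CA 9D.
U+0276: 2-byte form → C9 B6.
U+10A628: 4-byte form → F4 8A 98 A8.
Concatenated (11 bytes): E8 9A A7 CA 9D C9 B6 F4 8A 98 A8.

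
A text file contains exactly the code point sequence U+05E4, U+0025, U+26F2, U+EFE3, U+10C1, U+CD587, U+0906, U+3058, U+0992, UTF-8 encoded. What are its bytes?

U+05E4: 2-byte form → D7 A4.
U+0025: 1-byte form → 25.
U+26F2: 3-byte form → E2 9B B2.
U+EFE3: 3-byte form → EE BF A3.
U+10C1: 3-byte form → E1 83 81.
U+CD587: 4-byte form → F3 8D 96 87.
U+0906: 3-byte form → E0 A4 86.
U+3058: 3-byte form → E3 81 98.
U+0992: 3-byte form → E0 A6 92.
Concatenated (25 bytes): D7 A4 25 E2 9B B2 EE BF A3 E1 83 81 F3 8D 96 87 E0 A4 86 E3 81 98 E0 A6 92.

D7 A4 25 E2 9B B2 EE BF A3 E1 83 81 F3 8D 96 87 E0 A4 86 E3 81 98 E0 A6 92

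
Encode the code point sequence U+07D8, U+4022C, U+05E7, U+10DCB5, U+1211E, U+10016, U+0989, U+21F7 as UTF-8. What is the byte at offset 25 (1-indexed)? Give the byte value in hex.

1-indexed offset 25 is 0-indexed offset 24.
U+07D8 → 2-byte form DF 98 at offsets 0–1.
U+4022C → 4-byte form F1 80 88 AC at offsets 2–5.
U+05E7 → 2-byte form D7 A7 at offsets 6–7.
U+10DCB5 → 4-byte form F4 8D B2 B5 at offsets 8–11.
U+1211E → 4-byte form F0 92 84 9E at offsets 12–15.
U+10016 → 4-byte form F0 90 80 96 at offsets 16–19.
U+0989 → 3-byte form E0 A6 89 at offsets 20–22.
U+21F7 → 3-byte form E2 87 B7 at offsets 23–25.
Offset 24 falls in char 8's range; it's byte 2 of E2 87 B7 = 0x87.

0x87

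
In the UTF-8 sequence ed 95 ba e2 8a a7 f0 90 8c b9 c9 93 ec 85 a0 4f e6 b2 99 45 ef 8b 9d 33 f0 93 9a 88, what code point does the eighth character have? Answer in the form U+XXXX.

U+0045

Offset 0: leading byte 0xED = 11101101 → 3-byte char #1 = ED 95 BA.
Offset 3: leading byte 0xE2 = 11100010 → 3-byte char #2 = E2 8A A7.
Offset 6: leading byte 0xF0 = 11110000 → 4-byte char #3 = F0 90 8C B9.
Offset 10: leading byte 0xC9 = 11001001 → 2-byte char #4 = C9 93.
Offset 12: leading byte 0xEC = 11101100 → 3-byte char #5 = EC 85 A0.
Offset 15: leading byte 0x4F = 01001111 → 1-byte char #6 = 4F.
Offset 16: leading byte 0xE6 = 11100110 → 3-byte char #7 = E6 B2 99.
Offset 19: leading byte 0x45 = 01000101 → 1-byte char #8 = 45.
Leading byte 0x45 = 01000101 matches 0xxxxxxx → 1-byte sequence.
Byte 1: 0x45 = 01000101, payload 1000101 (7 bits).
Concatenate: 1000101 = 0x45 (7 bits → U+0045).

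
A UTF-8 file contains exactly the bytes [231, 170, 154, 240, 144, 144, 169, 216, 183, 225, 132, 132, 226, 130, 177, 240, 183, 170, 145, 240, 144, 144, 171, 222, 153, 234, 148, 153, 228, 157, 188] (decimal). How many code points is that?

Byte at offset 0: 0xE7 = 11100111 → 3-byte char (#1). Advance 3.
Byte at offset 3: 0xF0 = 11110000 → 4-byte char (#2). Advance 4.
Byte at offset 7: 0xD8 = 11011000 → 2-byte char (#3). Advance 2.
Byte at offset 9: 0xE1 = 11100001 → 3-byte char (#4). Advance 3.
Byte at offset 12: 0xE2 = 11100010 → 3-byte char (#5). Advance 3.
Byte at offset 15: 0xF0 = 11110000 → 4-byte char (#6). Advance 4.
Byte at offset 19: 0xF0 = 11110000 → 4-byte char (#7). Advance 4.
Byte at offset 23: 0xDE = 11011110 → 2-byte char (#8). Advance 2.
Byte at offset 25: 0xEA = 11101010 → 3-byte char (#9). Advance 3.
Byte at offset 28: 0xE4 = 11100100 → 3-byte char (#10). Advance 3.
Reached end at offset 31 after 10 code points.

10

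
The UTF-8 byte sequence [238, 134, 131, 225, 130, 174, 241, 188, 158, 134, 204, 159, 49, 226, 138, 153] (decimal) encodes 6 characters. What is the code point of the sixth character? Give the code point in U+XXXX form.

Offset 0: leading byte 0xEE = 11101110 → 3-byte char #1 = EE 86 83.
Offset 3: leading byte 0xE1 = 11100001 → 3-byte char #2 = E1 82 AE.
Offset 6: leading byte 0xF1 = 11110001 → 4-byte char #3 = F1 BC 9E 86.
Offset 10: leading byte 0xCC = 11001100 → 2-byte char #4 = CC 9F.
Offset 12: leading byte 0x31 = 00110001 → 1-byte char #5 = 31.
Offset 13: leading byte 0xE2 = 11100010 → 3-byte char #6 = E2 8A 99.
Leading byte 0xE2 = 11100010 matches 1110xxxx → 3-byte sequence.
Byte 1: 0xE2 = 11100010, payload 0010 (4 bits).
Byte 2: 0x8A = 10001010 (10xxxxxx ✓), payload 001010.
Byte 3: 0x99 = 10011001 (10xxxxxx ✓), payload 011001.
Concatenate: 0010001010011001 = 0x2299 (16 bits → U+2299).

U+2299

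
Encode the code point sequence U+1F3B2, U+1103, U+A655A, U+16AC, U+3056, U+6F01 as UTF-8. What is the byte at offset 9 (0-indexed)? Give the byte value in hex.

U+1F3B2 → 4-byte form F0 9F 8E B2 at offsets 0–3.
U+1103 → 3-byte form E1 84 83 at offsets 4–6.
U+A655A → 4-byte form F2 A6 95 9A at offsets 7–10.
Offset 9 falls in char 3's range; it's byte 3 of F2 A6 95 9A = 0x95.

0x95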